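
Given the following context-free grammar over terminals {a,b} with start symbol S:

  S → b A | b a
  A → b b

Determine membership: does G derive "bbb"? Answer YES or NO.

CNF form of G:
  S -> T0 A | T0 T1
  A -> T0 T0
  T0 -> b
  T1 -> a

Fill CYK table bottom-up:
  cell(0,0) b: {T0}  orig:{}
  cell(1,1) b: {T0}  orig:{}
  cell(2,2) b: {T0}  orig:{}
  cell(0,1) bb: {A}
  cell(1,2) bb: {A}
  cell(0,2) bbb: {S}

S ∈ T[0,2] ⇒ YES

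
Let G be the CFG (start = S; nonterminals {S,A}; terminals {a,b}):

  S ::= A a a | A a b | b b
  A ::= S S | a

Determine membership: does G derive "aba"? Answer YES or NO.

CNF form of G:
  S -> A X2 | A X3 | T1 T1
  A -> S S | a
  T0 -> a
  T1 -> b
  X2 -> T0 T0
  X3 -> T0 T1

CYK fill:
  cell(0,0) a: {A,T0}  orig:{A}
  cell(1,1) b: {T1}  orig:{}
  cell(2,2) a: {A,T0}  orig:{A}
  cell(0,1) ab: {X3}  orig:{}
  cell(1,2) ba: ∅
  cell(0,2) aba: ∅

S ∉ T[0,2] ⇒ NO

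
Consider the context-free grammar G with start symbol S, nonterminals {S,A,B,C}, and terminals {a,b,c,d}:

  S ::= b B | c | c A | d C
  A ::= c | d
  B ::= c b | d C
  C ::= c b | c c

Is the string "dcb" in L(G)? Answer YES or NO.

CNF form of G:
  S -> T0 A | T1 B | T2 C | c
  A -> c | d
  B -> T0 T1 | T2 C
  C -> T0 T0 | T0 T1
  T0 -> c
  T1 -> b
  T2 -> d

CYK table (by increasing span):
  cell(0,0) d: {A,T2}  orig:{A}
  cell(1,1) c: {A,S,T0}  orig:{A,S}
  cell(2,2) b: {T1}  orig:{}
  cell(0,1) dc: ∅
  cell(1,2) cb: {B,C}
  cell(0,2) dcb: {B,S}

S ∈ T[0,2] ⇒ YES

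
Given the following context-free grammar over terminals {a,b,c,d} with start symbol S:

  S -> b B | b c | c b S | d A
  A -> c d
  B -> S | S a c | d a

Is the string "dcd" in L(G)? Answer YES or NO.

Convert to CNF:
  S -> T0 X6 | T1 A | T3 B | T3 T0
  A -> T0 T1
  B -> S X4 | T0 X5 | T1 A | T1 T2 | T3 B | T3 T0
  T0 -> c
  T1 -> d
  T2 -> a
  T3 -> b
  X4 -> T2 T0
  X5 -> T3 S
  X6 -> T3 S

CYK fill:
  T[0,0] 'd' = {T1}  orig:{}
  T[1,1] 'c' = {T0}  orig:{}
  T[2,2] 'd' = {T1}  orig:{}
  T[0,1] 'dc' = ∅
  T[1,2] 'cd' = {A}
  T[0,2] 'dcd' = {B,S}

S ∈ T[0,2] ⇒ YES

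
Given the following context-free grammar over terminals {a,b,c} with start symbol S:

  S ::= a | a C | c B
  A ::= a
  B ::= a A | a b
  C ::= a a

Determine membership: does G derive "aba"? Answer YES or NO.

CNF form of G:
  S -> T0 C | T2 B | a
  A -> a
  B -> T0 A | T0 T1
  C -> T0 T0
  T0 -> a
  T1 -> b
  T2 -> c

CYK table (by increasing span):
  cell(0,0) a: {A,S,T0}  orig:{A,S}
  cell(1,1) b: {T1}  orig:{}
  cell(2,2) a: {A,S,T0}  orig:{A,S}
  cell(0,1) ab: {B}
  cell(1,2) ba: ∅
  cell(0,2) aba: ∅

S ∉ T[0,2] ⇒ NO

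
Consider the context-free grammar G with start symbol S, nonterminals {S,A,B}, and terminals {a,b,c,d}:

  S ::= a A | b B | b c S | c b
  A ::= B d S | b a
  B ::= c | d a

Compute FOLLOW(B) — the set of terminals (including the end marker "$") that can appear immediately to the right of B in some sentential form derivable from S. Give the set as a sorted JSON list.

FIRST sets, iterate to fixpoint:
round 1:
  A via A→b a: +{b}
  B via B→c: +{c}
  B via B→d a: +{d}
  S via S→a A: +{a}
  S via S→b B: +{b}
  S via S→c b: +{c}
  FIRST[S]={a,b,c}  FIRST[A]={b}  FIRST[B]={c,d}
round 2:
  A via A→B d S: +{c,d}
  FIRST[S]={a,b,c}  FIRST[A]={b,c,d}  FIRST[B]={c,d}
round 3: (stable)
  FIRST[S]={a,b,c}  FIRST[A]={b,c,d}  FIRST[B]={c,d}

FOLLOW iteration:
seed FOLLOW(S) with $
pass 1:
  A→B d S: FOLLOW(B) ⊇ FIRST(d) = {d}; new: +{d}
  S→a A: FOLLOW(A) ⊇ FOLLOW(S) ⊇ {$}; new: +{$}
  S→b B: FOLLOW(B) ⊇ FOLLOW(S) ⊇ {$}; new: +{$}
  FOLLOW[S]={$}  FOLLOW[A]={$}  FOLLOW[B]={$,d}
pass 2: (stable)
  FOLLOW[S]={$}  FOLLOW[A]={$}  FOLLOW[B]={$,d}

FOLLOW(B) = ["$", "d"]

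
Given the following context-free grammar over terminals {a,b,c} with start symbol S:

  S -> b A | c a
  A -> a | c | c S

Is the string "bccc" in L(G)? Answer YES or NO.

Convert to CNF:
  S -> T0 T2 | T1 A
  A -> T0 S | a | c
  T0 -> c
  T1 -> b
  T2 -> a

Fill CYK table bottom-up:
  cell(0,0) b: {T1}  orig:{}
  cell(1,1) c: {A,T0}  orig:{A}
  cell(2,2) c: {A,T0}  orig:{A}
  cell(3,3) c: {A,T0}  orig:{A}
  cell(0,1) bc: {S}
  cell(1,2) cc: ∅
  cell(2,3) cc: ∅
  cell(0,2) bcc: ∅
  cell(1,3) ccc: ∅
  cell(0,3) bccc: ∅

S ∉ T[0,3] ⇒ NO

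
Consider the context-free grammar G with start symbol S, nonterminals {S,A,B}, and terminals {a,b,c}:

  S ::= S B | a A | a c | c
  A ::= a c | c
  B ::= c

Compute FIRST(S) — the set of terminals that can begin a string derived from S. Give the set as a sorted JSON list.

FIRST sets, iterate to fixpoint:
iter 1:
  A via A→a c: +{a}
  A via A→c: +{c}
  B via B→c: +{c}
  S via S→a A: +{a}
  S via S→c: +{c}
  S: {a,c}  A: {a,c}  B: {c}
iter 2: (no change)
  S: {a,c}  A: {a,c}  B: {c}

FIRST(S) = ["a", "c"]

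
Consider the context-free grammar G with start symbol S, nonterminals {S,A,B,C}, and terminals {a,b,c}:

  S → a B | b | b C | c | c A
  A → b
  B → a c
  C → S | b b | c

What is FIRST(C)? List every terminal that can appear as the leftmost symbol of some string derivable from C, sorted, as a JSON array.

FIRST iteration:
iter 1:
  A via A→b: +{b}
  B via B→a c: +{a}
  C via C→b b: +{b}
  C via C→c: +{c}
  S via S→a B: +{a}
  S via S→b: +{b}
  S via S→c: +{c}
  FIRST[S]={a,b,c}  FIRST[A]={b}  FIRST[B]={a}  FIRST[C]={b,c}
iter 2:
  C via C→S: +{a}
  FIRST[S]={a,b,c}  FIRST[A]={b}  FIRST[B]={a}  FIRST[C]={a,b,c}
iter 3: (no change)
  FIRST[S]={a,b,c}  FIRST[A]={b}  FIRST[B]={a}  FIRST[C]={a,b,c}

FIRST(C) = ["a", "b", "c"]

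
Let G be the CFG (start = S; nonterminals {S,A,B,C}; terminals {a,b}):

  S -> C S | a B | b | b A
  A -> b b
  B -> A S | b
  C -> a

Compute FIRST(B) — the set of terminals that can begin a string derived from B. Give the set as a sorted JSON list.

Compute FIRST by fixpoint:
pass 1:
  A via A→b b: +{b}
  B via B→A S: +{b}
  C via C→a: +{a}
  S via S→C S: +{a}
  S via S→b: +{b}
  FIRST[S]={a,b}  FIRST[A]={b}  FIRST[B]={b}  FIRST[C]={a}
pass 2: done
  FIRST[S]={a,b}  FIRST[A]={b}  FIRST[B]={b}  FIRST[C]={a}

FIRST(B) = ["b"]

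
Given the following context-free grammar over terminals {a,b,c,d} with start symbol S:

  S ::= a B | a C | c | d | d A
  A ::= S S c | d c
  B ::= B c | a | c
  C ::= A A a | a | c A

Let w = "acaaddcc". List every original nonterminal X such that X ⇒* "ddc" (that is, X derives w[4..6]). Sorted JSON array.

Convert to CNF:
  S -> T1 A | T2 B | T2 C | c | d
  A -> S X3 | T1 T0
  B -> B T0 | a | c
  C -> A X4 | T0 A | a
  T0 -> c
  T1 -> d
  T2 -> a
  X3 -> S T0
  X4 -> A T2

CYK fill (cells [i..j] with 4 ≤ i ≤ j ≤ 6 only):
  T[4,4] 'd' = {S,T1}  orig:{S}
  T[5,5] 'd' = {S,T1}  orig:{S}
  T[6,6] 'c' = {B,S,T0}  orig:{B,S}
  T[4,5] 'dd' = ∅
  T[5,6] 'dc' = {A,X3}  orig:{A}
  T[4,6] 'ddc' = {A,S}

Original NTs in T[4,6] deriving "ddc": ["A", "S"]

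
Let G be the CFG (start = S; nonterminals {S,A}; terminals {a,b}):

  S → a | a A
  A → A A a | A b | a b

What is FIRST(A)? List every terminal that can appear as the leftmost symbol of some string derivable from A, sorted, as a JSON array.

FIRST iteration:
pass 1:
  A via A→a b: +{a}
  S via S→a: +{a}
  FIRST(S)={a}  FIRST(A)={a}
pass 2: done
  FIRST(S)={a}  FIRST(A)={a}

FIRST(A) = ["a"]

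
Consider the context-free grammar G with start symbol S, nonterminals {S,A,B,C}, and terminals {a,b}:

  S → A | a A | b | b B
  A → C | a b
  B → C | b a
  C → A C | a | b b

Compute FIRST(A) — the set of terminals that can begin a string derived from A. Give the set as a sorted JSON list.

FIRST sets, iterate to fixpoint:
iter 1:
  A via A→a b: +{a}
  B via B→b a: +{b}
  C via C→A C: +{a}
  C via C→b b: +{b}
  S via S→A: +{a}
  S via S→b: +{b}
  FIRST(S)={a,b}  FIRST(A)={a}  FIRST(B)={b}  FIRST(C)={a,b}
iter 2:
  A via A→C: +{b}
  B via B→C: +{a}
  FIRST(S)={a,b}  FIRST(A)={a,b}  FIRST(B)={a,b}  FIRST(C)={a,b}
iter 3: (no change)
  FIRST(S)={a,b}  FIRST(A)={a,b}  FIRST(B)={a,b}  FIRST(C)={a,b}

FIRST(A) = ["a", "b"]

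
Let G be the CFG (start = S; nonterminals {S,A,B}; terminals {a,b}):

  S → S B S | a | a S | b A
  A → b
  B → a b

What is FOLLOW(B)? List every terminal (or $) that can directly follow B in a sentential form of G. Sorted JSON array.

FIRST iteration:
[1]
  A via A→b: +{b}
  B via B→a b: +{a}
  S via S→a: +{a}
  S via S→b A: +{b}
  S: {a,b}  A: {b}  B: {a}
[2] done
  S: {a,b}  A: {b}  B: {a}

FOLLOW iteration:
initialize: $ ∈ FOLLOW(S)
iter 1:
  S→S B S: FOLLOW(S) ⊇ FIRST(B) = {a}; new: +{a}
  S→S B S: FOLLOW(B) ⊇ FIRST(S) = {a,b}; new: +{a,b}
  S→b A: FOLLOW(A) ⊇ FOLLOW(S) ⊇ {$,a}; new: +{$,a}
  FOLLOW(S)={$,a}  FOLLOW(A)={$,a}  FOLLOW(B)={a,b}
iter 2: (stable)
  FOLLOW(S)={$,a}  FOLLOW(A)={$,a}  FOLLOW(B)={a,b}

FOLLOW(B) = ["a", "b"]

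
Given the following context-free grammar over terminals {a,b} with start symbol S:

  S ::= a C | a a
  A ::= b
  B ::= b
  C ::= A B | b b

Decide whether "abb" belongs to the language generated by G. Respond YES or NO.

Convert to CNF:
  S -> T1 C | T1 T1
  A -> b
  B -> b
  C -> A B | T0 T0
  T0 -> b
  T1 -> a

Fill CYK table bottom-up:
  T[0,0] 'a' = {T1}  orig:{}
  T[1,1] 'b' = {A,B,T0}  orig:{A,B}
  T[2,2] 'b' = {A,B,T0}  orig:{A,B}
  T[0,1] 'ab' = ∅
  T[1,2] 'bb' = {C}
  T[0,2] 'abb' = {S}

S ∈ T[0,2] ⇒ YES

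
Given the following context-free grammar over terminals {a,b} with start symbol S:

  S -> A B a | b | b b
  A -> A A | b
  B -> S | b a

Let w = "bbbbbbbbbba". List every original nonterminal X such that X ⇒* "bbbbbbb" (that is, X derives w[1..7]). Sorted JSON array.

CNF form of G:
  S -> A X3 | T1 T1 | b
  A -> A A | b
  B -> A X2 | T1 T0 | T1 T1 | b
  T0 -> a
  T1 -> b
  X2 -> B T0
  X3 -> B T0

CYK table (by increasing span), restricted to cells inside w[1..7]:
  T[1,1] 'b' = {A,B,S,T1}  orig:{A,B,S}
  T[2,2] 'b' = {A,B,S,T1}  orig:{A,B,S}
  T[3,3] 'b' = {A,B,S,T1}  orig:{A,B,S}
  T[4,4] 'b' = {A,B,S,T1}  orig:{A,B,S}
  T[5,5] 'b' = {A,B,S,T1}  orig:{A,B,S}
  T[6,6] 'b' = {A,B,S,T1}  orig:{A,B,S}
  T[7,7] 'b' = {A,B,S,T1}  orig:{A,B,S}
  T[1,2] 'bb' = {A,B,S}
  T[2,3] 'bb' = {A,B,S}
  T[3,4] 'bb' = {A,B,S}
  T[4,5] 'bb' = {A,B,S}
  T[5,6] 'bb' = {A,B,S}
  T[6,7] 'bb' = {A,B,S}
  T[1,3] 'bbb' = {A}
  T[2,4] 'bbb' = {A}
  T[3,5] 'bbb' = {A}
  T[4,6] 'bbb' = {A}
  T[5,7] 'bbb' = {A}
  T[1,4] 'bbbb' = {A}
  T[2,5] 'bbbb' = {A}
  T[3,6] 'bbbb' = {A}
  T[4,7] 'bbbb' = {A}
  T[1,5] 'bbbbb' = {A}
  T[2,6] 'bbbbb' = {A}
  T[3,7] 'bbbbb' = {A}
  T[1,6] 'bbbbbb' = {A}
  T[2,7] 'bbbbbb' = {A}
  T[1,7] 'bbbbbbb' = {A}

Original NTs in T[1,7] deriving "bbbbbbb": ["A"]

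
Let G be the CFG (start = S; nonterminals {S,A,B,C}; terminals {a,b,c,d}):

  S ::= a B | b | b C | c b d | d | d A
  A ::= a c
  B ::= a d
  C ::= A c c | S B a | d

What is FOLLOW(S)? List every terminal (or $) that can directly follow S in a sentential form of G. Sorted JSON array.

Compute FIRST by fixpoint:
iter 1:
  A via A→a c: +{a}
  B via B→a d: +{a}
  C via C→A c c: +{a}
  C via C→d: +{d}
  S via S→a B: +{a}
  S via S→b: +{b}
  S via S→c b d: +{c}
  S via S→d: +{d}
  S: {a,b,c,d}  A: {a}  B: {a}  C: {a,d}
iter 2:
  C via C→S B a: +{b,c}
  S: {a,b,c,d}  A: {a}  B: {a}  C: {a,b,c,d}
iter 3: (no change)
  S: {a,b,c,d}  A: {a}  B: {a}  C: {a,b,c,d}

FOLLOW sets:
seed FOLLOW(S) with $
[1]
  C→A c c: FOLLOW(A) ⊇ FIRST(c) = {c}; new: +{c}
  C→S B a: FOLLOW(S) ⊇ FIRST(B) = {a}; new: +{a}
  C→S B a: FOLLOW(B) ⊇ FIRST(a) = {a}; new: +{a}
  S→a B: FOLLOW(B) ⊇ FOLLOW(S) ⊇ {$,a}; new: +{$}
  S→b C: FOLLOW(C) ⊇ FOLLOW(S) ⊇ {$,a}; new: +{$,a}
  S→d A: FOLLOW(A) ⊇ FOLLOW(S) ⊇ {$,a}; new: +{$,a}
  FOLLOW[S]={$,a}  FOLLOW[A]={$,a,c}  FOLLOW[B]={$,a}  FOLLOW[C]={$,a}
[2] — fixpoint
  FOLLOW[S]={$,a}  FOLLOW[A]={$,a,c}  FOLLOW[B]={$,a}  FOLLOW[C]={$,a}

FOLLOW(S) = ["$", "a"]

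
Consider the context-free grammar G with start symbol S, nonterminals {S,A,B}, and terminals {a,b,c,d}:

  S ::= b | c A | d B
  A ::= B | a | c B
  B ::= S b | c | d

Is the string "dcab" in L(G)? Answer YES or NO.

Convert to CNF:
  S -> T1 A | T2 B | b
  A -> S T0 | T1 B | a | c | d
  B -> S T0 | c | d
  T0 -> b
  T1 -> c
  T2 -> d

CYK table (by increasing span):
  [0..0]={A,B,T2}  "d"  orig:{A,B}
  [1..1]={A,B,T1}  "c"  orig:{A,B}
  [2..2]={A}  "a"
  [3..3]={S,T0}  "b"  orig:{S}
  [0..1]={S}  "dc"
  [1..2]={S}  "ca"
  [2..3]=∅  "ab"
  [0..2]=∅  "dca"
  [1..3]={A,B}  "cab"
  [0..3]={S}  "dcab"

S ∈ T[0,3] ⇒ YES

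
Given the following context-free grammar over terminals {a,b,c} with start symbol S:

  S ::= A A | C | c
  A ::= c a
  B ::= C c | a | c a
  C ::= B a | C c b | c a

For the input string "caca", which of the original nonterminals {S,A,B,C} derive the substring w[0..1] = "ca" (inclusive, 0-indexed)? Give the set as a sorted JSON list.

Convert to CNF:
  S -> A A | B T1 | C X4 | T0 T1 | c
  A -> T0 T1
  B -> C T0 | T0 T1 | a
  C -> B T1 | C X3 | T0 T1
  T0 -> c
  T1 -> a
  T2 -> b
  X3 -> T0 T2
  X4 -> T0 T2

CYK fill, restricted to cells inside w[0..1]:
  T[0,0] 'c' = {S,T0}  orig:{S}
  T[1,1] 'a' = {B,T1}  orig:{B}
  T[0,1] 'ca' = {A,B,C,S}

Original NTs in T[0,1] deriving "ca": ["A", "B", "C", "S"]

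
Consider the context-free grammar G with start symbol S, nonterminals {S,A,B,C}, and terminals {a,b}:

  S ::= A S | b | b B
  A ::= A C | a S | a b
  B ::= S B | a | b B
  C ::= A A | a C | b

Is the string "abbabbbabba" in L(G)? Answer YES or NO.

CNF form of G:
  S -> A S | T1 B | b
  A -> A C | T0 S | T0 T1
  B -> S B | T1 B | a
  C -> A A | T0 C | b
  T0 -> a
  T1 -> b

CYK fill:
  [0..0]={B,T0}  "a"  orig:{B}
  [1..1]={C,S,T1}  "b"  orig:{C,S}
  [2..2]={C,S,T1}  "b"  orig:{C,S}
  [3..3]={B,T0}  "a"  orig:{B}
  [4..4]={C,S,T1}  "b"  orig:{C,S}
  [5..5]={C,S,T1}  "b"  orig:{C,S}
  [6..6]={C,S,T1}  "b"  orig:{C,S}
  [7..7]={B,T0}  "a"  orig:{B}
  [8..8]={C,S,T1}  "b"  orig:{C,S}
  [9..9]={C,S,T1}  "b"  orig:{C,S}
  [10..10]={B,T0}  "a"  orig:{B}
  [0..1]={A,C}  "ab"
  [1..2]=∅  "bb"
  [2..3]={B,S}  "ba"
  [3..4]={A,C}  "ab"
  [4..5]=∅  "bb"
  [5..6]=∅  "bb"
  [6..7]={B,S}  "ba"
  [7..8]={A,C}  "ab"
  [8..9]=∅  "bb"
  [9..10]={B,S}  "ba"
  [0..2]={A,S}  "abb"
  [1..3]={B,S}  "bba"
  [2..4]=∅  "bab"
  [3..5]={A,S}  "abb"
  [4..6]=∅  "bbb"
  [5..7]={B,S}  "bba"
  [6..8]=∅  "bab"
  [7..9]={A,S}  "abb"
  [8..10]={B,S}  "bba"
  [0..3]={A,B,S}  "abba"
  [1..4]=∅  "bbab"
  [2..5]=∅  "babb"
  [3..6]={A,S}  "abbb"
  [4..7]={B,S}  "bbba"
  [5..8]=∅  "bbab"
  [6..9]=∅  "babb"
  [7..10]={A,B,S}  "abba"
  [0..4]={A,C,S}  "abbab"
  [1..5]=∅  "bbabb"
  [2..6]=∅  "babbb"
  [3..7]={A,B,S}  "abbba"
  [4..8]=∅  "bbbab"
  [5..9]=∅  "bbabb"
  [6..10]={B,S}  "babba"
  [0..5]={A,C,S}  "abbabb"
  [1..6]=∅  "bbabbb"
  [2..7]={B,S}  "babbba"
  [3..8]={A,C,S}  "abbbab"
  [4..9]=∅  "bbbabb"
  [5..10]={B,S}  "bbabba"
  [0..6]={A,C,S}  "abbabbb"
  [1..7]={B,S}  "bbabbba"
  [2..8]=∅  "babbbab"
  [3..9]={A,C,S}  "abbbabb"
  [4..10]={B,S}  "bbbabba"
  [0..7]={A,B,C,S}  "abbabbba"
  [1..8]=∅  "bbabbbab"
  [2..9]=∅  "babbbabb"
  [3..10]={A,B,C,S}  "abbbabba"
  [0..8]={A,C,S}  "abbabbbab"
  [1..9]=∅  "bbabbbabb"
  [2..10]={B,S}  "babbbabba"
  [0..9]={A,C,S}  "abbabbbabb"
  [1..10]={B,S}  "bbabbbabba"
  [0..10]={A,B,C,S}  "abbabbbabba"

S ∈ T[0,10] ⇒ YES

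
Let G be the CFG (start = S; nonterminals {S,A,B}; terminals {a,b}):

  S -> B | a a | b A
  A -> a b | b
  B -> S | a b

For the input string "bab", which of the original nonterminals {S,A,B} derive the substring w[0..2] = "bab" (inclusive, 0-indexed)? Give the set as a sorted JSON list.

Convert to CNF:
  S -> T0 T0 | T0 T1 | T1 A
  A -> T0 T1 | b
  B -> T0 T0 | T0 T1 | T1 A
  T0 -> a
  T1 -> b

Fill CYK table bottom-up — only the sub-triangle for w[0..2]:
  cell(0,0) b: {A,T1}  orig:{A}
  cell(1,1) a: {T0}  orig:{}
  cell(2,2) b: {A,T1}  orig:{A}
  cell(0,1) ba: ∅
  cell(1,2) ab: {A,B,S}
  cell(0,2) bab: {B,S}

Original NTs in T[0,2] deriving "bab": ["B", "S"]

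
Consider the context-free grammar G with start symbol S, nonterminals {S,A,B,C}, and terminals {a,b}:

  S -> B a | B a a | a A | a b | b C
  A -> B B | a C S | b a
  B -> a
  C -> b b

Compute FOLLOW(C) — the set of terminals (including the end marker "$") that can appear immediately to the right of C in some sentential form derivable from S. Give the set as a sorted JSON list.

Compute FIRST by fixpoint:
round 1:
  A via A→a C S: +{a}
  A via A→b a: +{b}
  B via B→a: +{a}
  C via C→b b: +{b}
  S via S→B a: +{a}
  S via S→b C: +{b}
  S: {a,b}  A: {a,b}  B: {a}  C: {b}
round 2: done
  S: {a,b}  A: {a,b}  B: {a}  C: {b}

FOLLOW sets:
initialize: $ ∈ FOLLOW(S)
round 1:
  A→B B: FOLLOW(B) ⊇ FIRST(B) = {a}; new: +{a}
  A→a C S: FOLLOW(C) ⊇ FIRST(S) = {a,b}; new: +{a,b}
  S→a A: FOLLOW(A) ⊇ FOLLOW(S) ⊇ {$}; new: +{$}
  S→b C: FOLLOW(C) ⊇ FOLLOW(S) ⊇ {$}; new: +{$}
  S: {$}  A: {$}  B: {a}  C: {$,a,b}
round 2:
  A→B B: FOLLOW(B) ⊇ FOLLOW(A) ⊇ {$}; new: +{$}
  S: {$}  A: {$}  B: {$,a}  C: {$,a,b}
round 3: (no change)
  S: {$}  A: {$}  B: {$,a}  C: {$,a,b}

FOLLOW(C) = ["$", "a", "b"]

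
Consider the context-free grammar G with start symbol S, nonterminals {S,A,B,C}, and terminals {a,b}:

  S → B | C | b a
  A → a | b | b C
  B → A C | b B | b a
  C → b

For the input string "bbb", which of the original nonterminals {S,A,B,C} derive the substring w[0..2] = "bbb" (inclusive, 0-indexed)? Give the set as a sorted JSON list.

Convert to CNF:
  S -> A C | T0 B | T0 T1 | b
  A -> T0 C | a | b
  B -> A C | T0 B | T0 T1
  C -> b
  T0 -> b
  T1 -> a

CYK table (by increasing span) — only the sub-triangle for w[0..2]:
  [0..0]={A,C,S,T0}  "b"  orig:{A,C,S}
  [1..1]={A,C,S,T0}  "b"  orig:{A,C,S}
  [2..2]={A,C,S,T0}  "b"  orig:{A,C,S}
  [0..1]={A,B,S}  "bb"
  [1..2]={A,B,S}  "bb"
  [0..2]={B,S}  "bbb"

Original NTs in T[0,2] deriving "bbb": ["B", "S"]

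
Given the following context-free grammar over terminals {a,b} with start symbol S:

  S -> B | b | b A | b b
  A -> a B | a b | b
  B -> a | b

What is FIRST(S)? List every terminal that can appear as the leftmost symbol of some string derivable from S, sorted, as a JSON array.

Compute FIRST by fixpoint:
iter 1:
  A via A→a B: +{a}
  A via A→b: +{b}
  B via B→a: +{a}
  B via B→b: +{b}
  S via S→B: +{a,b}
  FIRST(S)={a,b}  FIRST(A)={a,b}  FIRST(B)={a,b}
iter 2: (stable)
  FIRST(S)={a,b}  FIRST(A)={a,b}  FIRST(B)={a,b}

FIRST(S) = ["a", "b"]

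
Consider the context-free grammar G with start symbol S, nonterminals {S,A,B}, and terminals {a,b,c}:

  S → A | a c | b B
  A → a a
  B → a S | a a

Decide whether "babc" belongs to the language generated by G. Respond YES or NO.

CNF form of G:
  S -> T0 T0 | T0 T1 | T2 B
  A -> T0 T0
  B -> T0 S | T0 T0
  T0 -> a
  T1 -> c
  T2 -> b

CYK fill:
  cell(0,0) b: {T2}  orig:{}
  cell(1,1) a: {T0}  orig:{}
  cell(2,2) b: {T2}  orig:{}
  cell(3,3) c: {T1}  orig:{}
  cell(0,1) ba: ∅
  cell(1,2) ab: ∅
  cell(2,3) bc: ∅
  cell(0,2) bab: ∅
  cell(1,3) abc: ∅
  cell(0,3) babc: ∅

S ∉ T[0,3] ⇒ NO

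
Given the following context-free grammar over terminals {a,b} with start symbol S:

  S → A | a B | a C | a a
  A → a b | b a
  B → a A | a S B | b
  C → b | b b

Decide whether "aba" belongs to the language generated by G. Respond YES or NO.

CNF form of G:
  S -> T0 B | T0 C | T0 T0 | T0 T1 | T1 T0
  A -> T0 T1 | T1 T0
  B -> T0 A | T0 X2 | b
  C -> T1 T1 | b
  T0 -> a
  T1 -> b
  X2 -> S B

CYK table (by increasing span):
  [0..0]={T0}  "a"  orig:{}
  [1..1]={B,C,T1}  "b"  orig:{B,C}
  [2..2]={T0}  "a"  orig:{}
  [0..1]={A,S}  "ab"
  [1..2]={A,S}  "ba"
  [0..2]={B}  "aba"

S ∉ T[0,2] ⇒ NO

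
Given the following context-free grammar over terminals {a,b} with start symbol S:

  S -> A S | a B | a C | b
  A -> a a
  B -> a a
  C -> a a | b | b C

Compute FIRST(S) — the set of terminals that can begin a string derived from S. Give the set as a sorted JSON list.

Compute FIRST by fixpoint:
[1]
  A via A→a a: +{a}
  B via B→a a: +{a}
  C via C→a a: +{a}
  C via C→b: +{b}
  S via S→A S: +{a}
  S via S→b: +{b}
  FIRST[S]={a,b}  FIRST[A]={a}  FIRST[B]={a}  FIRST[C]={a,b}
[2] done
  FIRST[S]={a,b}  FIRST[A]={a}  FIRST[B]={a}  FIRST[C]={a,b}

FIRST(S) = ["a", "b"]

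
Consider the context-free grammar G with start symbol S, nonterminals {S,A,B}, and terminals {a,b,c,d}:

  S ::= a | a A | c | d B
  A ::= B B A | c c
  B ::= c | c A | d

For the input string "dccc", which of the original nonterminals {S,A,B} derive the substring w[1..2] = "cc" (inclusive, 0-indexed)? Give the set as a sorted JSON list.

CNF form of G:
  S -> T1 A | T2 B | a | c
  A -> B X3 | T0 T0
  B -> T0 A | c | d
  T0 -> c
  T1 -> a
  T2 -> d
  X3 -> B A

CYK table (by increasing span), restricted to cells inside w[1..2]:
  T[1,1] 'c' = {B,S,T0}  orig:{B,S}
  T[2,2] 'c' = {B,S,T0}  orig:{B,S}
  T[1,2] 'cc' = {A}

Original NTs in T[1,2] deriving "cc": ["A"]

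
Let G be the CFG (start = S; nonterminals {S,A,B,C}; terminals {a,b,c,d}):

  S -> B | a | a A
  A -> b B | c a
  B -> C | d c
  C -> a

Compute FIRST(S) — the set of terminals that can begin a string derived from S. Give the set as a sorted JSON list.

FIRST sets, iterate to fixpoint:
pass 1:
  A via A→b B: +{b}
  A via A→c a: +{c}
  B via B→d c: +{d}
  C via C→a: +{a}
  S via S→B: +{d}
  S via S→a: +{a}
  FIRST[S]={a,d}  FIRST[A]={b,c}  FIRST[B]={d}  FIRST[C]={a}
pass 2:
  B via B→C: +{a}
  FIRST[S]={a,d}  FIRST[A]={b,c}  FIRST[B]={a,d}  FIRST[C]={a}
pass 3: (no change)
  FIRST[S]={a,d}  FIRST[A]={b,c}  FIRST[B]={a,d}  FIRST[C]={a}

FIRST(S) = ["a", "d"]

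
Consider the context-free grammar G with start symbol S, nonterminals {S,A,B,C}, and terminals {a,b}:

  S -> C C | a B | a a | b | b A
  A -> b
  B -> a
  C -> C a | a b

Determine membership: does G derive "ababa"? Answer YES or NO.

Convert to CNF:
  S -> C C | T0 B | T0 T0 | T1 A | b
  A -> b
  B -> a
  C -> C T0 | T0 T1
  T0 -> a
  T1 -> b

CYK table (by increasing span):
  T[0,0] 'a' = {B,T0}  orig:{B}
  T[1,1] 'b' = {A,S,T1}  orig:{A,S}
  T[2,2] 'a' = {B,T0}  orig:{B}
  T[3,3] 'b' = {A,S,T1}  orig:{A,S}
  T[4,4] 'a' = {B,T0}  orig:{B}
  T[0,1] 'ab' = {C}
  T[1,2] 'ba' = ∅
  T[2,3] 'ab' = {C}
  T[3,4] 'ba' = ∅
  T[0,2] 'aba' = {C}
  T[1,3] 'bab' = ∅
  T[2,4] 'aba' = {C}
  T[0,3] 'abab' = {S}
  T[1,4] 'baba' = ∅
  T[0,4] 'ababa' = {S}

S ∈ T[0,4] ⇒ YES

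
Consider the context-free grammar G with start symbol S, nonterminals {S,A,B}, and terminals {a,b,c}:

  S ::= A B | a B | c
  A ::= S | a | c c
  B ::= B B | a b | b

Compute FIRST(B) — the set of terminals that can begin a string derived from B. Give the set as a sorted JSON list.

Compute FIRST by fixpoint:
pass 1:
  A via A→a: +{a}
  A via A→c c: +{c}
  B via B→a b: +{a}
  B via B→b: +{b}
  S via S→A B: +{a,c}
  FIRST(S)={a,c}  FIRST(A)={a,c}  FIRST(B)={a,b}
pass 2: (stable)
  FIRST(S)={a,c}  FIRST(A)={a,c}  FIRST(B)={a,b}

FIRST(B) = ["a", "b"]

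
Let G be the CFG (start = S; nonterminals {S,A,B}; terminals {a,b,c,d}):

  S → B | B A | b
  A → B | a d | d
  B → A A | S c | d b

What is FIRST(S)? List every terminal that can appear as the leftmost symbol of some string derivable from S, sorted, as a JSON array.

Compute FIRST by fixpoint:
iter 1:
  A via A→a d: +{a}
  A via A→d: +{d}
  B via B→A A: +{a,d}
  S via S→B: +{a,d}
  S via S→b: +{b}
  FIRST[S]={a,b,d}  FIRST[A]={a,d}  FIRST[B]={a,d}
iter 2:
  B via B→S c: +{b}
  FIRST[S]={a,b,d}  FIRST[A]={a,d}  FIRST[B]={a,b,d}
iter 3:
  A via A→B: +{b}
  FIRST[S]={a,b,d}  FIRST[A]={a,b,d}  FIRST[B]={a,b,d}
iter 4: — fixpoint
  FIRST[S]={a,b,d}  FIRST[A]={a,b,d}  FIRST[B]={a,b,d}

FIRST(S) = ["a", "b", "d"]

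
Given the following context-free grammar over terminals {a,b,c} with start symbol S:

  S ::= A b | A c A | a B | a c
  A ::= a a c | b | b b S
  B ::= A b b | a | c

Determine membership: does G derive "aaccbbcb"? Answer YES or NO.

Convert to CNF:
  S -> A T2 | A X6 | T0 B | T0 T1
  A -> T0 X3 | T2 X4 | b
  B -> A X5 | a | c
  T0 -> a
  T1 -> c
  T2 -> b
  X3 -> T0 T1
  X4 -> T2 S
  X5 -> T2 T2
  X6 -> T1 A

CYK fill:
  [0..0]={B,T0}  "a"  orig:{B}
  [1..1]={B,T0}  "a"  orig:{B}
  [2..2]={B,T1}  "c"  orig:{B}
  [3..3]={B,T1}  "c"  orig:{B}
  [4..4]={A,T2}  "b"  orig:{A}
  [5..5]={A,T2}  "b"  orig:{A}
  [6..6]={B,T1}  "c"  orig:{B}
  [7..7]={A,T2}  "b"  orig:{A}
  [0..1]={S}  "aa"
  [1..2]={S,X3}  "ac"  orig:{S}
  [2..3]=∅  "cc"
  [3..4]={X6}  "cb"  orig:{}
  [4..5]={S,X5}  "bb"  orig:{S}
  [5..6]=∅  "bc"
  [6..7]={X6}  "cb"  orig:{}
  [0..2]={A}  "aac"
  [1..3]=∅  "acc"
  [2..4]=∅  "ccb"
  [3..5]=∅  "cbb"
  [4..6]=∅  "bbc"
  [5..7]={S}  "bcb"
  [0..3]=∅  "aacc"
  [1..4]=∅  "accb"
  [2..5]=∅  "ccbb"
  [3..6]=∅  "cbbc"
  [4..7]={X4}  "bbcb"  orig:{}
  [0..4]={S}  "aaccb"
  [1..5]=∅  "accbb"
  [2..6]=∅  "ccbbc"
  [3..7]=∅  "cbbcb"
  [0..5]=∅  "aaccbb"
  [1..6]=∅  "accbbc"
  [2..7]=∅  "ccbbcb"
  [0..6]=∅  "aaccbbc"
  [1..7]=∅  "accbbcb"
  [0..7]=∅  "aaccbbcb"

S ∉ T[0,7] ⇒ NO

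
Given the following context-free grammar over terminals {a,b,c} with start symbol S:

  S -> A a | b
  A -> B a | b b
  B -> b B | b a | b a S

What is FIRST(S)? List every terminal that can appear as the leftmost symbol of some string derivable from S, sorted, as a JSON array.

FIRST iteration:
iter 1:
  A via A→b b: +{b}
  B via B→b B: +{b}
  S via S→A a: +{b}
  S: {b}  A: {b}  B: {b}
iter 2: — fixpoint
  S: {b}  A: {b}  B: {b}

FIRST(S) = ["b"]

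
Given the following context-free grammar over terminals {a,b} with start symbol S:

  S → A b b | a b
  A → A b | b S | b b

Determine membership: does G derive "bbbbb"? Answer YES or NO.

CNF form of G:
  S -> A X2 | T1 T0
  A -> A T0 | T0 S | T0 T0
  T0 -> b
  T1 -> a
  X2 -> T0 T0

CYK table (by increasing span):
  cell(0,0) b: {T0}  orig:{}
  cell(1,1) b: {T0}  orig:{}
  cell(2,2) b: {T0}  orig:{}
  cell(3,3) b: {T0}  orig:{}
  cell(4,4) b: {T0}  orig:{}
  cell(0,1) bb: {A,X2}  orig:{A}
  cell(1,2) bb: {A,X2}  orig:{A}
  cell(2,3) bb: {A,X2}  orig:{A}
  cell(3,4) bb: {A,X2}  orig:{A}
  cell(0,2) bbb: {A}
  cell(1,3) bbb: {A}
  cell(2,4) bbb: {A}
  cell(0,3) bbbb: {A,S}
  cell(1,4) bbbb: {A,S}
  cell(0,4) bbbbb: {A,S}

S ∈ T[0,4] ⇒ YES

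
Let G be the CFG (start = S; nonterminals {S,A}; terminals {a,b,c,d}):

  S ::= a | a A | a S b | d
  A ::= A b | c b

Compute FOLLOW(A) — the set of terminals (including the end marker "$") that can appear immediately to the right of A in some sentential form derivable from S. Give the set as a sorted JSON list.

FIRST sets, iterate to fixpoint:
pass 1:
  A via A→c b: +{c}
  S via S→a: +{a}
  S via S→d: +{d}
  S: {a,d}  A: {c}
pass 2: done
  S: {a,d}  A: {c}

FOLLOW iteration:
seed FOLLOW(S) with $
iter 1:
  A→A b: FOLLOW(A) ⊇ FIRST(b) = {b}; new: +{b}
  S→a A: FOLLOW(A) ⊇ FOLLOW(S) ⊇ {$}; new: +{$}
  S→a S b: FOLLOW(S) ⊇ FIRST(b) = {b}; new: +{b}
  FOLLOW[S]={$,b}  FOLLOW[A]={$,b}
iter 2: (no change)
  FOLLOW[S]={$,b}  FOLLOW[A]={$,b}

FOLLOW(A) = ["$", "b"]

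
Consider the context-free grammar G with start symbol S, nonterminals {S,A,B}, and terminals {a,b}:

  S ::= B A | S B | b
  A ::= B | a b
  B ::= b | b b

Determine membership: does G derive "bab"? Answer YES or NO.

Convert to CNF:
  S -> B A | S B | b
  A -> T0 T1 | T1 T1 | b
  B -> T1 T1 | b
  T0 -> a
  T1 -> b

Fill CYK table bottom-up:
  [0..0]={A,B,S,T1}  "b"  orig:{A,B,S}
  [1..1]={T0}  "a"  orig:{}
  [2..2]={A,B,S,T1}  "b"  orig:{A,B,S}
  [0..1]=∅  "ba"
  [1..2]={A}  "ab"
  [0..2]={S}  "bab"

S ∈ T[0,2] ⇒ YES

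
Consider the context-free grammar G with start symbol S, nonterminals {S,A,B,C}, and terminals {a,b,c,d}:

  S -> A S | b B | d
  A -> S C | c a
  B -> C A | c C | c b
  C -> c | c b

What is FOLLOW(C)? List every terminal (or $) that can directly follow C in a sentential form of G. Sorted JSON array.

FIRST sets, iterate to fixpoint:
[1]
  A via A→c a: +{c}
  B via B→c C: +{c}
  C via C→c: +{c}
  S via S→A S: +{c}
  S via S→b B: +{b}
  S via S→d: +{d}
  FIRST(S)={b,c,d}  FIRST(A)={c}  FIRST(B)={c}  FIRST(C)={c}
[2]
  A via A→S C: +{b,d}
  FIRST(S)={b,c,d}  FIRST(A)={b,c,d}  FIRST(B)={c}  FIRST(C)={c}
[3] (stable)
  FIRST(S)={b,c,d}  FIRST(A)={b,c,d}  FIRST(B)={c}  FIRST(C)={c}

FOLLOW iteration:
FOLLOW(S) := {$}
iter 1:
  A→S C: FOLLOW(S) ⊇ FIRST(C) = {c}; new: +{c}
  B→C A: FOLLOW(C) ⊇ FIRST(A) = {b,c,d}; new: +{b,c,d}
  S→A S: FOLLOW(A) ⊇ FIRST(S) = {b,c,d}; new: +{b,c,d}
  S→b B: FOLLOW(B) ⊇ FOLLOW(S) ⊇ {$,c}; new: +{$,c}
  FOLLOW[S]={$,c}  FOLLOW[A]={b,c,d}  FOLLOW[B]={$,c}  FOLLOW[C]={b,c,d}
iter 2:
  B→C A: FOLLOW(A) ⊇ FOLLOW(B) ⊇ {$,c}; new: +{$}
  B→c C: FOLLOW(C) ⊇ FOLLOW(B) ⊇ {$,c}; new: +{$}
  FOLLOW[S]={$,c}  FOLLOW[A]={$,b,c,d}  FOLLOW[B]={$,c}  FOLLOW[C]={$,b,c,d}
iter 3: done
  FOLLOW[S]={$,c}  FOLLOW[A]={$,b,c,d}  FOLLOW[B]={$,c}  FOLLOW[C]={$,b,c,d}

FOLLOW(C) = ["$", "b", "c", "d"]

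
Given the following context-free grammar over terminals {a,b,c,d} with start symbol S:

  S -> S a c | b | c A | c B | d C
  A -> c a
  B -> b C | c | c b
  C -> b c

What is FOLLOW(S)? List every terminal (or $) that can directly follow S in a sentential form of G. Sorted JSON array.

FIRST iteration:
[1]
  A via A→c a: +{c}
  B via B→b C: +{b}
  B via B→c: +{c}
  C via C→b c: +{b}
  S via S→b: +{b}
  S via S→c A: +{c}
  S via S→d C: +{d}
  FIRST(S)={b,c,d}  FIRST(A)={c}  FIRST(B)={b,c}  FIRST(C)={b}
[2] — fixpoint
  FIRST(S)={b,c,d}  FIRST(A)={c}  FIRST(B)={b,c}  FIRST(C)={b}

Compute FOLLOW by fixpoint:
initialize: $ ∈ FOLLOW(S)
round 1:
  S→S a c: FOLLOW(S) ⊇ FIRST(a) = {a}; new: +{a}
  S→c A: FOLLOW(A) ⊇ FOLLOW(S) ⊇ {$,a}; new: +{$,a}
  S→c B: FOLLOW(B) ⊇ FOLLOW(S) ⊇ {$,a}; new: +{$,a}
  S→d C: FOLLOW(C) ⊇ FOLLOW(S) ⊇ {$,a}; new: +{$,a}
  FOLLOW(S)={$,a}  FOLLOW(A)={$,a}  FOLLOW(B)={$,a}  FOLLOW(C)={$,a}
round 2: (no change)
  FOLLOW(S)={$,a}  FOLLOW(A)={$,a}  FOLLOW(B)={$,a}  FOLLOW(C)={$,a}

FOLLOW(S) = ["$", "a"]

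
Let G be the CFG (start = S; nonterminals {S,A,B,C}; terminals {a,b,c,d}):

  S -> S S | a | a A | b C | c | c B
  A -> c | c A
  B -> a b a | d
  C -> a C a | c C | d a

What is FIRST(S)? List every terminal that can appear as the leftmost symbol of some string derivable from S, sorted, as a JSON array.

FIRST iteration:
round 1:
  A via A→c: +{c}
  B via B→a b a: +{a}
  B via B→d: +{d}
  C via C→a C a: +{a}
  C via C→c C: +{c}
  C via C→d a: +{d}
  S via S→a: +{a}
  S via S→b C: +{b}
  S via S→c: +{c}
  FIRST(S)={a,b,c}  FIRST(A)={c}  FIRST(B)={a,d}  FIRST(C)={a,c,d}
round 2: (no change)
  FIRST(S)={a,b,c}  FIRST(A)={c}  FIRST(B)={a,d}  FIRST(C)={a,c,d}

FIRST(S) = ["a", "b", "c"]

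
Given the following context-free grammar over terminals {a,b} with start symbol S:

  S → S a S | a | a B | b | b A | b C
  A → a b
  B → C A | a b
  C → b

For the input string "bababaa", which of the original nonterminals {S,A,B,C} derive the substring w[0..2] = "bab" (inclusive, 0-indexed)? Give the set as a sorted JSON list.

Convert to CNF:
  S -> S X2 | T0 B | T1 A | T1 C | a | b
  A -> T0 T1
  B -> C A | T0 T1
  C -> b
  T0 -> a
  T1 -> b
  X2 -> T0 S

CYK fill, restricted to cells inside w[0..2]:
  T[0,0] 'b' = {C,S,T1}  orig:{C,S}
  T[1,1] 'a' = {S,T0}  orig:{S}
  T[2,2] 'b' = {C,S,T1}  orig:{C,S}
  T[0,1] 'ba' = ∅
  T[1,2] 'ab' = {A,B,X2}  orig:{A,B}
  T[0,2] 'bab' = {B,S}

Original NTs in T[0,2] deriving "bab": ["B", "S"]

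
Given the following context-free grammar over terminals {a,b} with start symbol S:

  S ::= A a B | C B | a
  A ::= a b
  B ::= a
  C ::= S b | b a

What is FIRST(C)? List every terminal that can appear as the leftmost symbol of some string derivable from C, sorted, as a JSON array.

FIRST iteration:
round 1:
  A via A→a b: +{a}
  B via B→a: +{a}
  C via C→b a: +{b}
  S via S→A a B: +{a}
  S via S→C B: +{b}
  FIRST(S)={a,b}  FIRST(A)={a}  FIRST(B)={a}  FIRST(C)={b}
round 2:
  C via C→S b: +{a}
  FIRST(S)={a,b}  FIRST(A)={a}  FIRST(B)={a}  FIRST(C)={a,b}
round 3: (no change)
  FIRST(S)={a,b}  FIRST(A)={a}  FIRST(B)={a}  FIRST(C)={a,b}

FIRST(C) = ["a", "b"]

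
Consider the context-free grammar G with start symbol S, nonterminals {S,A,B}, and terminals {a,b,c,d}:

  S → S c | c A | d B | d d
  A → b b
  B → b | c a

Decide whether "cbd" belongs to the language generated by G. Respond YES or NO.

Convert to CNF:
  S -> S T1 | T1 A | T3 B | T3 T3
  A -> T0 T0
  B -> T1 T2 | b
  T0 -> b
  T1 -> c
  T2 -> a
  T3 -> d

CYK table (by increasing span):
  [0..0]={T1}  "c"  orig:{}
  [1..1]={B,T0}  "b"  orig:{B}
  [2..2]={T3}  "d"  orig:{}
  [0..1]=∅  "cb"
  [1..2]=∅  "bd"
  [0..2]=∅  "cbd"

S ∉ T[0,2] ⇒ NO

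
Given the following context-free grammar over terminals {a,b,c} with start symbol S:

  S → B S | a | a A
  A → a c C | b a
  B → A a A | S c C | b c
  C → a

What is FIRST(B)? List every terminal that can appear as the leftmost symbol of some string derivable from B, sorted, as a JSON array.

FIRST iteration:
pass 1:
  A via A→a c C: +{a}
  A via A→b a: +{b}
  B via B→A a A: +{a,b}
  C via C→a: +{a}
  S via S→B S: +{a,b}
  FIRST[S]={a,b}  FIRST[A]={a,b}  FIRST[B]={a,b}  FIRST[C]={a}
pass 2: — fixpoint
  FIRST[S]={a,b}  FIRST[A]={a,b}  FIRST[B]={a,b}  FIRST[C]={a}

FIRST(B) = ["a", "b"]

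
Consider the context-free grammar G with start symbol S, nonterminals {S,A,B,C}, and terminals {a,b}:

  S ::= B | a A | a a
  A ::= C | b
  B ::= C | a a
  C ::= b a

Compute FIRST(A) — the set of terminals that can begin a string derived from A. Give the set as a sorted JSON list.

FIRST iteration:
[1]
  A via A→b: +{b}
  B via B→a a: +{a}
  C via C→b a: +{b}
  S via S→B: +{a}
  S: {a}  A: {b}  B: {a}  C: {b}
[2]
  B via B→C: +{b}
  S via S→B: +{b}
  S: {a,b}  A: {b}  B: {a,b}  C: {b}
[3] done
  S: {a,b}  A: {b}  B: {a,b}  C: {b}

FIRST(A) = ["b"]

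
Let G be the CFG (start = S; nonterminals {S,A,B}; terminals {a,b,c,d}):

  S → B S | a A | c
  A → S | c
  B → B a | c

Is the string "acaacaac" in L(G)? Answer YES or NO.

CNF form of G:
  S -> B S | T0 A | c
  A -> B S | T0 A | c
  B -> B T0 | c
  T0 -> a

CYK fill:
  T[0,0] 'a' = {T0}  orig:{}
  T[1,1] 'c' = {A,B,S}
  T[2,2] 'a' = {T0}  orig:{}
  T[3,3] 'a' = {T0}  orig:{}
  T[4,4] 'c' = {A,B,S}
  T[5,5] 'a' = {T0}  orig:{}
  T[6,6] 'a' = {T0}  orig:{}
  T[7,7] 'c' = {A,B,S}
  T[0,1] 'ac' = {A,S}
  T[1,2] 'ca' = {B}
  T[2,3] 'aa' = ∅
  T[3,4] 'ac' = {A,S}
  T[4,5] 'ca' = {B}
  T[5,6] 'aa' = ∅
  T[6,7] 'ac' = {A,S}
  T[0,2] 'aca' = ∅
  T[1,3] 'caa' = {B}
  T[2,4] 'aac' = {A,S}
  T[3,5] 'aca' = ∅
  T[4,6] 'caa' = {B}
  T[5,7] 'aac' = {A,S}
  T[0,3] 'acaa' = ∅
  T[1,4] 'caac' = {A,S}
  T[2,5] 'aaca' = ∅
  T[3,6] 'acaa' = ∅
  T[4,7] 'caac' = {A,S}
  T[0,4] 'acaac' = {A,S}
  T[1,5] 'caaca' = ∅
  T[2,6] 'aacaa' = ∅
  T[3,7] 'acaac' = {A,S}
  T[0,5] 'acaaca' = ∅
  T[1,6] 'caacaa' = ∅
  T[2,7] 'aacaac' = {A,S}
  T[0,6] 'acaacaa' = ∅
  T[1,7] 'caacaac' = {A,S}
  T[0,7] 'acaacaac' = {A,S}

S ∈ T[0,7] ⇒ YES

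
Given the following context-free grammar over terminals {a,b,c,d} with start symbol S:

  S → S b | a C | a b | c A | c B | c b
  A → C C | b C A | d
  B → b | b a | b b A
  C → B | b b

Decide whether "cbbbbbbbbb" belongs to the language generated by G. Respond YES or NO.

Convert to CNF:
  S -> S T0 | T1 C | T1 T0 | T2 A | T2 B | T2 T0
  A -> C C | T0 X3 | d
  B -> T0 T1 | T0 X4 | b
  C -> T0 T0 | T0 T1 | T0 X5 | b
  T0 -> b
  T1 -> a
  T2 -> c
  X3 -> C A
  X4 -> T0 A
  X5 -> T0 A

CYK table (by increasing span):
  [0..0]={T2}  "c"  orig:{}
  [1..1]={B,C,T0}  "b"  orig:{B,C}
  [2..2]={B,C,T0}  "b"  orig:{B,C}
  [3..3]={B,C,T0}  "b"  orig:{B,C}
  [4..4]={B,C,T0}  "b"  orig:{B,C}
  [5..5]={B,C,T0}  "b"  orig:{B,C}
  [6..6]={B,C,T0}  "b"  orig:{B,C}
  [7..7]={B,C,T0}  "b"  orig:{B,C}
  [8..8]={B,C,T0}  "b"  orig:{B,C}
  [9..9]={B,C,T0}  "b"  orig:{B,C}
  [0..1]={S}  "cb"
  [1..2]={A,C}  "bb"
  [2..3]={A,C}  "bb"
  [3..4]={A,C}  "bb"
  [4..5]={A,C}  "bb"
  [5..6]={A,C}  "bb"
  [6..7]={A,C}  "bb"
  [7..8]={A,C}  "bb"
  [8..9]={A,C}  "bb"
  [0..2]={S}  "cbb"
  [1..3]={A,X3,X4,X5}  "bbb"  orig:{A}
  [2..4]={A,X3,X4,X5}  "bbb"  orig:{A}
  [3..5]={A,X3,X4,X5}  "bbb"  orig:{A}
  [4..6]={A,X3,X4,X5}  "bbb"  orig:{A}
  [5..7]={A,X3,X4,X5}  "bbb"  orig:{A}
  [6..8]={A,X3,X4,X5}  "bbb"  orig:{A}
  [7..9]={A,X3,X4,X5}  "bbb"  orig:{A}
  [0..3]={S}  "cbbb"
  [1..4]={A,B,C,X3,X4,X5}  "bbbb"  orig:{A,B,C}
  [2..5]={A,B,C,X3,X4,X5}  "bbbb"  orig:{A,B,C}
  [3..6]={A,B,C,X3,X4,X5}  "bbbb"  orig:{A,B,C}
  [4..7]={A,B,C,X3,X4,X5}  "bbbb"  orig:{A,B,C}
  [5..8]={A,B,C,X3,X4,X5}  "bbbb"  orig:{A,B,C}
  [6..9]={A,B,C,X3,X4,X5}  "bbbb"  orig:{A,B,C}
  [0..4]={S}  "cbbbb"
  [1..5]={A,B,C,X3,X4,X5}  "bbbbb"  orig:{A,B,C}
  [2..6]={A,B,C,X3,X4,X5}  "bbbbb"  orig:{A,B,C}
  [3..7]={A,B,C,X3,X4,X5}  "bbbbb"  orig:{A,B,C}
  [4..8]={A,B,C,X3,X4,X5}  "bbbbb"  orig:{A,B,C}
  [5..9]={A,B,C,X3,X4,X5}  "bbbbb"  orig:{A,B,C}
  [0..5]={S}  "cbbbbb"
  [1..6]={A,B,C,X3,X4,X5}  "bbbbbb"  orig:{A,B,C}
  [2..7]={A,B,C,X3,X4,X5}  "bbbbbb"  orig:{A,B,C}
  [3..8]={A,B,C,X3,X4,X5}  "bbbbbb"  orig:{A,B,C}
  [4..9]={A,B,C,X3,X4,X5}  "bbbbbb"  orig:{A,B,C}
  [0..6]={S}  "cbbbbbb"
  [1..7]={A,B,C,X3,X4,X5}  "bbbbbbb"  orig:{A,B,C}
  [2..8]={A,B,C,X3,X4,X5}  "bbbbbbb"  orig:{A,B,C}
  [3..9]={A,B,C,X3,X4,X5}  "bbbbbbb"  orig:{A,B,C}
  [0..7]={S}  "cbbbbbbb"
  [1..8]={A,B,C,X3,X4,X5}  "bbbbbbbb"  orig:{A,B,C}
  [2..9]={A,B,C,X3,X4,X5}  "bbbbbbbb"  orig:{A,B,C}
  [0..8]={S}  "cbbbbbbbb"
  [1..9]={A,B,C,X3,X4,X5}  "bbbbbbbbb"  orig:{A,B,C}
  [0..9]={S}  "cbbbbbbbbb"

S ∈ T[0,9] ⇒ YES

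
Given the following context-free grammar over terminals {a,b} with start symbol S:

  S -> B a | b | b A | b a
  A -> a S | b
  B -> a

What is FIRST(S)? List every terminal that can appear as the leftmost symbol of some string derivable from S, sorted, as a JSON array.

FIRST sets, iterate to fixpoint:
round 1:
  A via A→a S: +{a}
  A via A→b: +{b}
  B via B→a: +{a}
  S via S→B a: +{a}
  S via S→b: +{b}
  S: {a,b}  A: {a,b}  B: {a}
round 2: (stable)
  S: {a,b}  A: {a,b}  B: {a}

FIRST(S) = ["a", "b"]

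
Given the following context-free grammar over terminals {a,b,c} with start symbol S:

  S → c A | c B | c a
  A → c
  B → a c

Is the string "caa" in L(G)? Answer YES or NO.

CNF form of G:
  S -> T1 A | T1 B | T1 T0
  A -> c
  B -> T0 T1
  T0 -> a
  T1 -> c

CYK table (by increasing span):
  T[0,0] 'c' = {A,T1}  orig:{A}
  T[1,1] 'a' = {T0}  orig:{}
  T[2,2] 'a' = {T0}  orig:{}
  T[0,1] 'ca' = {S}
  T[1,2] 'aa' = ∅
  T[0,2] 'caa' = ∅

S ∉ T[0,2] ⇒ NO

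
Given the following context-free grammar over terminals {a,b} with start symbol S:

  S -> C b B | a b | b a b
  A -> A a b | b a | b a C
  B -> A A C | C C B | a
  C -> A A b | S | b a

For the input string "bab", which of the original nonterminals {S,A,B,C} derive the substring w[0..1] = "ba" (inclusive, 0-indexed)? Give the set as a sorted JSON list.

Convert to CNF:
  S -> C X9 | T0 T1 | T1 X10
  A -> A X2 | T1 T0 | T1 X3
  B -> A X4 | C X5 | a
  C -> A X6 | C X7 | T0 T1 | T1 T0 | T1 X8
  T0 -> a
  T1 -> b
  X2 -> T0 T1
  X3 -> T0 C
  X4 -> A C
  X5 -> C B
  X6 -> A T1
  X7 -> T1 B
  X8 -> T0 T1
  X9 -> T1 B
  X10 -> T0 T1

Fill CYK table bottom-up — only the sub-triangle for w[0..1]:
  T[0,0] 'b' = {T1}  orig:{}
  T[1,1] 'a' = {B,T0}  orig:{B}
  T[0,1] 'ba' = {A,C,X7,X9}  orig:{A,C}

Original NTs in T[0,1] deriving "ba": ["A", "C"]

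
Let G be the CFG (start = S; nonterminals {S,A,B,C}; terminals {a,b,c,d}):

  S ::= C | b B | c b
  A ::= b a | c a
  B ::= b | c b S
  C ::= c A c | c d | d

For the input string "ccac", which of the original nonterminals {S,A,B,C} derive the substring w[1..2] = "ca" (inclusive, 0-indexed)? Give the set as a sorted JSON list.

CNF form of G:
  S -> T0 B | T2 T0 | T2 T3 | T2 X6 | d
  A -> T0 T1 | T2 T1
  B -> T2 X4 | b
  C -> T2 T3 | T2 X5 | d
  T0 -> b
  T1 -> a
  T2 -> c
  T3 -> d
  X4 -> T0 S
  X5 -> A T2
  X6 -> A T2

Fill CYK table bottom-up — only the sub-triangle for w[1..2]:
  [1..1]={T2}  "c"  orig:{}
  [2..2]={T1}  "a"  orig:{}
  [1..2]={A}  "ca"

Original NTs in T[1,2] deriving "ca": ["A"]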